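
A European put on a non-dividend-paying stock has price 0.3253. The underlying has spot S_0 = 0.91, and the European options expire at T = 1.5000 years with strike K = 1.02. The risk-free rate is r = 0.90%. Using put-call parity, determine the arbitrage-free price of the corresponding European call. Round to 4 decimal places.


Put-call parity: C - P = S_0 * exp(-qT) - K * exp(-rT).
S_0 * exp(-qT) = 0.9100 * 1.00000000 = 0.91000000
K * exp(-rT) = 1.0200 * 0.98659072 = 1.00632253
C = P + S*exp(-qT) - K*exp(-rT)
C = 0.3253 + 0.91000000 - 1.00632253 = 0.2290

Answer: Call price = 0.2290


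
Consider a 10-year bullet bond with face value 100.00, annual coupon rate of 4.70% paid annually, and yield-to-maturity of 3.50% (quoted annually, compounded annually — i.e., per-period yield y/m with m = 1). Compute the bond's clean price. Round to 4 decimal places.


Coupon per period c = face * coupon_rate / m = 4.700000
Periods per year m = 1; per-period yield y/m = 0.035000
Number of cashflows N = 10
Cashflows (t years, CF_t, discount factor 1/(1+y/m)^(m*t), PV):
  t = 1.0000: CF_t = 4.700000, DF = 0.966184, PV = 4.541063
  t = 2.0000: CF_t = 4.700000, DF = 0.933511, PV = 4.387500
  t = 3.0000: CF_t = 4.700000, DF = 0.901943, PV = 4.239131
  t = 4.0000: CF_t = 4.700000, DF = 0.871442, PV = 4.095778
  t = 5.0000: CF_t = 4.700000, DF = 0.841973, PV = 3.957274
  t = 6.0000: CF_t = 4.700000, DF = 0.813501, PV = 3.823453
  t = 7.0000: CF_t = 4.700000, DF = 0.785991, PV = 3.694158
  t = 8.0000: CF_t = 4.700000, DF = 0.759412, PV = 3.569234
  t = 9.0000: CF_t = 4.700000, DF = 0.733731, PV = 3.448536
  t = 10.0000: CF_t = 104.700000, DF = 0.708919, PV = 74.223800
Price P = sum_t PV_t = 109.979926

Answer: Price = 109.9799


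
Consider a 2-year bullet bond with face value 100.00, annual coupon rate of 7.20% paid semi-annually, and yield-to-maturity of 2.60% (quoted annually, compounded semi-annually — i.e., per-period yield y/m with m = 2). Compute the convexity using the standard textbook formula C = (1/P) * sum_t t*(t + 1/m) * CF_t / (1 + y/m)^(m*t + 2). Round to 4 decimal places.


Coupon per period c = face * coupon_rate / m = 3.600000
Periods per year m = 2; per-period yield y/m = 0.013000
Number of cashflows N = 4
Cashflows (t years, CF_t, discount factor 1/(1+y/m)^(m*t), PV):
  t = 0.5000: CF_t = 3.600000, DF = 0.987167, PV = 3.553801
  t = 1.0000: CF_t = 3.600000, DF = 0.974498, PV = 3.508194
  t = 1.5000: CF_t = 3.600000, DF = 0.961992, PV = 3.463173
  t = 2.0000: CF_t = 103.600000, DF = 0.949647, PV = 98.383433
Price P = sum_t PV_t = 108.908601
Convexity numerator sum_t t*(t + 1/m) * CF_t / (1+y/m)^(m*t + 2):
  t = 0.5000: term = 1.731586
  t = 1.0000: term = 5.128094
  t = 1.5000: term = 10.124569
  t = 2.0000: term = 479.372468
Convexity = (1/P) * sum = 496.356717 / 108.908601 = 4.557553

Answer: Convexity = 4.5576


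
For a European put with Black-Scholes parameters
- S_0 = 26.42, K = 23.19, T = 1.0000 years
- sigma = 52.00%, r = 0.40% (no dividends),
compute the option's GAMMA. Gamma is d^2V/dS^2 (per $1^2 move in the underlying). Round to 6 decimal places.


d1 = 0.5184618227; d2 = -0.0015381773
phi(d1) = 0.3487709542; exp(-qT) = 1.0000000000; exp(-rT) = 0.9960079893
Gamma = exp(-qT) * phi(d1) / (S * sigma * sqrt(T)) = 1.0000000000 * 0.3487709542 / (26.4200 * 0.5200 * 1.0000000000) = 0.025387

Answer: Gamma = 0.025387


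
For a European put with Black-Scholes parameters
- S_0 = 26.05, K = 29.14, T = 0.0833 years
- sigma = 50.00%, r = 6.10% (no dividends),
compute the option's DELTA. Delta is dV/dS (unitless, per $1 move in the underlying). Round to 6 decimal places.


d1 = -0.6693999367; d2 = -0.8137086336
phi(d1) = 0.3188652527; exp(-qT) = 1.0000000000; exp(-rT) = 0.9949315880
N(-d1) = 0.7483798040
Delta = -exp(-qT) * N(-d1) = -1.0000000000 * 0.7483798040 = -0.748380

Answer: Delta = -0.748380


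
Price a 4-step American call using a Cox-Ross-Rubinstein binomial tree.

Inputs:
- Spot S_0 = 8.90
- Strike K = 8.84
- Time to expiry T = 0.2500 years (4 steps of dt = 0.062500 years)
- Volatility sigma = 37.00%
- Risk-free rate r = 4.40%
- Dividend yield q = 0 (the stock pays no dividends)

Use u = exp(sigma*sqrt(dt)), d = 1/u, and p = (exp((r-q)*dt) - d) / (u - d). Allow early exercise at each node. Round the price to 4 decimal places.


dt = T/N = 0.062500
u = exp(sigma*sqrt(dt)) = 1.096913; d = 1/u = 0.911649
p = (exp((r-q)*dt) - d) / (u - d) = 0.491756
Discount per step: exp(-r*dt) = 0.997254
Stock lattice S(k, i) with i counting down-moves:
  k=0: S(0,0) = 8.9000
  k=1: S(1,0) = 9.7625; S(1,1) = 8.1137
  k=2: S(2,0) = 10.7086; S(2,1) = 8.9000; S(2,2) = 7.3968
  k=3: S(3,0) = 11.7465; S(3,1) = 9.7625; S(3,2) = 8.1137; S(3,3) = 6.7433
  k=4: S(4,0) = 12.8848; S(4,1) = 10.7086; S(4,2) = 8.9000; S(4,3) = 7.3968; S(4,4) = 6.1475
Terminal payoffs V(N, i) = max(S_T - K, 0):
  V(4,0) = 4.044838; V(4,1) = 1.868644; V(4,2) = 0.060000; V(4,3) = 0.000000; V(4,4) = 0.000000
Backward induction: V(k, i) = exp(-r*dt) * [p * V(k+1, i) + (1-p) * V(k+1, i+1)]; then take max(V_cont, immediate exercise) for American.
  V(3,0) = exp(-r*dt) * [p*4.044838 + (1-p)*1.868644] = 2.930729; exercise = 2.906452; V(3,0) = max -> 2.930729
  V(3,1) = exp(-r*dt) * [p*1.868644 + (1-p)*0.060000] = 0.946804; exercise = 0.922527; V(3,1) = max -> 0.946804
  V(3,2) = exp(-r*dt) * [p*0.060000 + (1-p)*0.000000] = 0.029424; exercise = 0.000000; V(3,2) = max -> 0.029424
  V(3,3) = exp(-r*dt) * [p*0.000000 + (1-p)*0.000000] = 0.000000; exercise = 0.000000; V(3,3) = max -> 0.000000
  V(2,0) = exp(-r*dt) * [p*2.930729 + (1-p)*0.946804] = 1.917131; exercise = 1.868644; V(2,0) = max -> 1.917131
  V(2,1) = exp(-r*dt) * [p*0.946804 + (1-p)*0.029424] = 0.479231; exercise = 0.060000; V(2,1) = max -> 0.479231
  V(2,2) = exp(-r*dt) * [p*0.029424 + (1-p)*0.000000] = 0.014430; exercise = 0.000000; V(2,2) = max -> 0.014430
  V(1,0) = exp(-r*dt) * [p*1.917131 + (1-p)*0.479231] = 1.183068; exercise = 0.922527; V(1,0) = max -> 1.183068
  V(1,1) = exp(-r*dt) * [p*0.479231 + (1-p)*0.014430] = 0.242331; exercise = 0.000000; V(1,1) = max -> 0.242331
  V(0,0) = exp(-r*dt) * [p*1.183068 + (1-p)*0.242331] = 0.703008; exercise = 0.060000; V(0,0) = max -> 0.703008

Answer: Price = V(0,0) = 0.7030


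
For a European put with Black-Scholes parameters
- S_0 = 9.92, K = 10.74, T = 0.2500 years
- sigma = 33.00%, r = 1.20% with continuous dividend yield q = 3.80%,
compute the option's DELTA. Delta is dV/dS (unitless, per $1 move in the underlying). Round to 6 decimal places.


Answer: Delta = -0.663065

Derivation:
d1 = -0.4382404108; d2 = -0.6032404108
phi(d1) = 0.3624148017; exp(-qT) = 0.9905449824; exp(-rT) = 0.9970044955
N(-d1) = 0.6693939913
Delta = -exp(-qT) * N(-d1) = -0.9905449824 * 0.6693939913 = -0.663065


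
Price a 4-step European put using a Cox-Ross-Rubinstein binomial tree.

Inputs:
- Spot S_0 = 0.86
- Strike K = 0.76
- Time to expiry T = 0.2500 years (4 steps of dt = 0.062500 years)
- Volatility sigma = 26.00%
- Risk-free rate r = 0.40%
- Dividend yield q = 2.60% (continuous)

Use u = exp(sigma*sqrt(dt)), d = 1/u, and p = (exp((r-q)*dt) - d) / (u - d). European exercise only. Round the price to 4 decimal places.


dt = T/N = 0.062500
u = exp(sigma*sqrt(dt)) = 1.067159; d = 1/u = 0.937067
p = (exp((r-q)*dt) - d) / (u - d) = 0.473194
Discount per step: exp(-r*dt) = 0.999750
Stock lattice S(k, i) with i counting down-moves:
  k=0: S(0,0) = 0.8600
  k=1: S(1,0) = 0.9178; S(1,1) = 0.8059
  k=2: S(2,0) = 0.9794; S(2,1) = 0.8600; S(2,2) = 0.7552
  k=3: S(3,0) = 1.0452; S(3,1) = 0.9178; S(3,2) = 0.8059; S(3,3) = 0.7076
  k=4: S(4,0) = 1.1154; S(4,1) = 0.9794; S(4,2) = 0.8600; S(4,3) = 0.7552; S(4,4) = 0.6631
Terminal payoffs V(N, i) = max(K - S_T, 0):
  V(4,0) = 0.000000; V(4,1) = 0.000000; V(4,2) = 0.000000; V(4,3) = 0.004838; V(4,4) = 0.096896
Backward induction: V(k, i) = exp(-r*dt) * [p * V(k+1, i) + (1-p) * V(k+1, i+1)].
  V(3,0) = exp(-r*dt) * [p*0.000000 + (1-p)*0.000000] = 0.000000
  V(3,1) = exp(-r*dt) * [p*0.000000 + (1-p)*0.000000] = 0.000000
  V(3,2) = exp(-r*dt) * [p*0.000000 + (1-p)*0.004838] = 0.002548
  V(3,3) = exp(-r*dt) * [p*0.004838 + (1-p)*0.096896] = 0.053321
  V(2,0) = exp(-r*dt) * [p*0.000000 + (1-p)*0.000000] = 0.000000
  V(2,1) = exp(-r*dt) * [p*0.000000 + (1-p)*0.002548] = 0.001342
  V(2,2) = exp(-r*dt) * [p*0.002548 + (1-p)*0.053321] = 0.029288
  V(1,0) = exp(-r*dt) * [p*0.000000 + (1-p)*0.001342] = 0.000707
  V(1,1) = exp(-r*dt) * [p*0.001342 + (1-p)*0.029288] = 0.016060
  V(0,0) = exp(-r*dt) * [p*0.000707 + (1-p)*0.016060] = 0.008793

Answer: Price = V(0,0) = 0.0088


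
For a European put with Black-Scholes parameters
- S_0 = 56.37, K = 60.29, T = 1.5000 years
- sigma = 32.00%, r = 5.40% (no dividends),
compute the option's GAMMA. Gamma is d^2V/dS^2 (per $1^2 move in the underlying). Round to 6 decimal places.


d1 = 0.2310962157; d2 = -0.1608221431
phi(d1) = 0.3884304047; exp(-qT) = 1.0000000000; exp(-rT) = 0.9221936914
Gamma = exp(-qT) * phi(d1) / (S * sigma * sqrt(T)) = 1.0000000000 * 0.3884304047 / (56.3700 * 0.3200 * 1.2247448714) = 0.017582

Answer: Gamma = 0.017582


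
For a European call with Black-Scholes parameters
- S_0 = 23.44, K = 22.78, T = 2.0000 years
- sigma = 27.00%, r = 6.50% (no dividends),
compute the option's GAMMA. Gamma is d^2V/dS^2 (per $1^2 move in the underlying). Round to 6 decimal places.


Answer: Gamma = 0.037092

Derivation:
d1 = 0.6061764719; d2 = 0.2243388101
phi(d1) = 0.3319856643; exp(-qT) = 1.0000000000; exp(-rT) = 0.8780954309
Gamma = exp(-qT) * phi(d1) / (S * sigma * sqrt(T)) = 1.0000000000 * 0.3319856643 / (23.4400 * 0.2700 * 1.4142135624) = 0.037092


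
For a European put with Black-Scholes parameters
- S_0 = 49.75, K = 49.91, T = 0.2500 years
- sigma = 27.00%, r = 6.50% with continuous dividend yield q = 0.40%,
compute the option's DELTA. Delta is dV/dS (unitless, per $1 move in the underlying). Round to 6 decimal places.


d1 = 0.1566783713; d2 = 0.0216783713
phi(d1) = 0.3940755687; exp(-qT) = 0.9990004998; exp(-rT) = 0.9838813190
N(-d1) = 0.4377491669
Delta = -exp(-qT) * N(-d1) = -0.9990004998 * 0.4377491669 = -0.437312

Answer: Delta = -0.437312


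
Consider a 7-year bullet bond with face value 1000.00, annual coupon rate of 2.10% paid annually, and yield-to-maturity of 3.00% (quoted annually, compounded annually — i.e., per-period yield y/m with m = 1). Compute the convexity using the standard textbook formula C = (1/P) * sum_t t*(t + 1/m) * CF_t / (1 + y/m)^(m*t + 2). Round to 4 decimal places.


Answer: Convexity = 48.4663

Derivation:
Coupon per period c = face * coupon_rate / m = 21.000000
Periods per year m = 1; per-period yield y/m = 0.030000
Number of cashflows N = 7
Cashflows (t years, CF_t, discount factor 1/(1+y/m)^(m*t), PV):
  t = 1.0000: CF_t = 21.000000, DF = 0.970874, PV = 20.388350
  t = 2.0000: CF_t = 21.000000, DF = 0.942596, PV = 19.794514
  t = 3.0000: CF_t = 21.000000, DF = 0.915142, PV = 19.217975
  t = 4.0000: CF_t = 21.000000, DF = 0.888487, PV = 18.658228
  t = 5.0000: CF_t = 21.000000, DF = 0.862609, PV = 18.114784
  t = 6.0000: CF_t = 21.000000, DF = 0.837484, PV = 17.587169
  t = 7.0000: CF_t = 1021.000000, DF = 0.813092, PV = 830.166433
Price P = sum_t PV_t = 943.927453
Convexity numerator sum_t t*(t + 1/m) * CF_t / (1+y/m)^(m*t + 2):
  t = 1.0000: term = 38.435950
  t = 2.0000: term = 111.949368
  t = 3.0000: term = 217.377414
  t = 4.0000: term = 351.743388
  t = 5.0000: term = 512.247652
  t = 6.0000: term = 696.258945
  t = 7.0000: term = 43820.643088
Convexity = (1/P) * sum = 45748.655804 / 943.927453 = 48.466284


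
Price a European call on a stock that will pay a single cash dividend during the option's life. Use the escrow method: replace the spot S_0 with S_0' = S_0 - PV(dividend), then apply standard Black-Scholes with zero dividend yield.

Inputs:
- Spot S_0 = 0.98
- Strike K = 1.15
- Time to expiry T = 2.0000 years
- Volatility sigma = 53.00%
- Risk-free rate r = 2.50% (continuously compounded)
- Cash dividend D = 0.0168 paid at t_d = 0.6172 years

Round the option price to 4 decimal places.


Answer: Price = 0.2394

Derivation:
PV(D) = D * exp(-r * t_d) = 0.0168 * 0.98468843 = 0.01654277
S_0' = S_0 - PV(D) = 0.9800 - 0.01654277 = 0.96345723
d1 = (ln(S_0'/K) + (r + sigma^2/2)*T) / (sigma*sqrt(T)) = 0.20534231
d2 = d1 - sigma*sqrt(T) = -0.54419087
exp(-rT) = 0.95122942
N(d1) = 0.58134766; N(d2) = 0.29315507
C = S_0' * N(d1) - K * exp(-rT) * N(d2) = 0.96345723 * 0.58134766 - 1.1500 * 0.95122942 * 0.29315507 = 0.2394


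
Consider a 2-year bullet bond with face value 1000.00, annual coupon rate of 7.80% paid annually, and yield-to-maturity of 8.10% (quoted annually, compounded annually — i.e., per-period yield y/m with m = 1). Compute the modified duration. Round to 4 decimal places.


Answer: Modified duration = 1.7830

Derivation:
Coupon per period c = face * coupon_rate / m = 78.000000
Periods per year m = 1; per-period yield y/m = 0.081000
Number of cashflows N = 2
Cashflows (t years, CF_t, discount factor 1/(1+y/m)^(m*t), PV):
  t = 1.0000: CF_t = 78.000000, DF = 0.925069, PV = 72.155412
  t = 2.0000: CF_t = 1078.000000, DF = 0.855753, PV = 922.502120
Price P = sum_t PV_t = 994.657532
First compute Macaulay numerator sum_t t * PV_t:
  t * PV_t at t = 1.0000: 72.155412
  t * PV_t at t = 2.0000: 1845.004240
Macaulay duration D = 1917.159652 / 994.657532 = 1.927457
Modified duration = D / (1 + y/m) = 1.927457 / (1 + 0.081000) = 1.783031


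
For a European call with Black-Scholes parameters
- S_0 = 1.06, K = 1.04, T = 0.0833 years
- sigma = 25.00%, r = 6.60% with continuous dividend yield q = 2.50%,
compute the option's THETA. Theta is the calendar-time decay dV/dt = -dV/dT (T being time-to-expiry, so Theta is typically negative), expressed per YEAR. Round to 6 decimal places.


Answer: Theta = -0.196784

Derivation:
d1 = 0.3474027624; d2 = 0.2752484140
phi(d1) = 0.3755803412; exp(-qT) = 0.9979196669; exp(-rT) = 0.9945172852
Theta = -S*exp(-qT)*phi(d1)*sigma/(2*sqrt(T)) - r*K*exp(-rT)*N(d2) + q*S*exp(-qT)*N(d1)
N(d1) = 0.6358556208; N(d2) = 0.6084373031; sqrt(T) = 0.2886173938
Term 1 = -1.0600 * 0.9979196669 * 0.3755803412 * 0.2500 / (2 * 0.2886173938) = -0.1720647118
Term 2 = -0.0660 * 1.0400 * 0.9945172852 * 0.6084373031 = -0.0415341611
Term 3 = 0.0250 * 1.0600 * 0.9979196669 * 0.6358556208 = 0.0168151200
Theta = -0.1720647118 + (-0.0415341611) + (0.0168151200) = -0.196784


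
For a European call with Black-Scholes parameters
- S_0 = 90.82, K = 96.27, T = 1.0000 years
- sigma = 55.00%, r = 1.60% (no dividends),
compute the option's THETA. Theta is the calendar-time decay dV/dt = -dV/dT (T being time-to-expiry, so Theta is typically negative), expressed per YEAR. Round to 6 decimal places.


Answer: Theta = -10.319574

Derivation:
d1 = 0.1981323307; d2 = -0.3518676693
phi(d1) = 0.3911881067; exp(-qT) = 1.0000000000; exp(-rT) = 0.9841273201
Theta = -S*exp(-qT)*phi(d1)*sigma/(2*sqrt(T)) - r*K*exp(-rT)*N(d2) + q*S*exp(-qT)*N(d1)
N(d1) = 0.5785292350; N(d2) = 0.3624687534; sqrt(T) = 1.0000000000
Term 1 = -90.8200 * 1.0000000000 * 0.3911881067 * 0.5500 / (2 * 1.0000000000) = -9.7701185589
Term 2 = -0.0160 * 96.2700 * 0.9841273201 * 0.3624687534 = -0.5494558694
Term 3 = 0 (no dividend yield, q = 0)
Theta = -9.7701185589 + (-0.5494558694) + (0.0000000000) = -10.319574


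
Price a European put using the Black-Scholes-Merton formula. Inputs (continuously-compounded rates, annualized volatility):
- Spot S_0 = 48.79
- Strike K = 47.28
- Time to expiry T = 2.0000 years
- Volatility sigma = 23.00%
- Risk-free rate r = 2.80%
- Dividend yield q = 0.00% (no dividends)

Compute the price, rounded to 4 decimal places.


d1 = (ln(S/K) + (r - q + 0.5*sigma^2) * T) / (sigma * sqrt(T)) = 0.43145197
d2 = d1 - sigma * sqrt(T) = 0.10618285
exp(-rT) = 0.94553914; exp(-qT) = 1.00000000
P = K * exp(-rT) * N(-d2) - S_0 * exp(-qT) * N(-d1)
N(-d1) = 0.33306989; N(-d2) = 0.45771864
P = 47.2800 * 0.94553914 * 0.45771864 - 48.7900 * 1.00000000 * 0.33306989 = 4.2119

Answer: Price = 4.2119


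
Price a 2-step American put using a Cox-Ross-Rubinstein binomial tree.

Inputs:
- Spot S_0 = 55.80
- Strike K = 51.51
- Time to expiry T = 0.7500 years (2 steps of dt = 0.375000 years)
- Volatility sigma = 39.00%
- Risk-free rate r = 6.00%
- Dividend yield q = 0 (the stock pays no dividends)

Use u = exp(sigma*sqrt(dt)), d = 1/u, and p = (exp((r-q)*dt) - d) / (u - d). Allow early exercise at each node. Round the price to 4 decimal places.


dt = T/N = 0.375000
u = exp(sigma*sqrt(dt)) = 1.269757; d = 1/u = 0.787552
p = (exp((r-q)*dt) - d) / (u - d) = 0.487765
Discount per step: exp(-r*dt) = 0.977751
Stock lattice S(k, i) with i counting down-moves:
  k=0: S(0,0) = 55.8000
  k=1: S(1,0) = 70.8524; S(1,1) = 43.9454
  k=2: S(2,0) = 89.9653; S(2,1) = 55.8000; S(2,2) = 34.6093
Terminal payoffs V(N, i) = max(K - S_T, 0):
  V(2,0) = 0.000000; V(2,1) = 0.000000; V(2,2) = 16.900668
Backward induction: V(k, i) = exp(-r*dt) * [p * V(k+1, i) + (1-p) * V(k+1, i+1)]; then take max(V_cont, immediate exercise) for American.
  V(1,0) = exp(-r*dt) * [p*0.000000 + (1-p)*0.000000] = 0.000000; exercise = 0.000000; V(1,0) = max -> 0.000000
  V(1,1) = exp(-r*dt) * [p*0.000000 + (1-p)*16.900668] = 8.464495; exercise = 7.564571; V(1,1) = max -> 8.464495
  V(0,0) = exp(-r*dt) * [p*0.000000 + (1-p)*8.464495] = 4.239340; exercise = 0.000000; V(0,0) = max -> 4.239340

Answer: Price = V(0,0) = 4.2393


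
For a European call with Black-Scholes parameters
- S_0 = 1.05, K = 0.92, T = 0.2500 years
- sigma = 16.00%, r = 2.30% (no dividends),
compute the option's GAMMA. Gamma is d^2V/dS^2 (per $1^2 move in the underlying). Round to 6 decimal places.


d1 = 1.7640221639; d2 = 1.6840221639
phi(d1) = 0.0841776670; exp(-qT) = 1.0000000000; exp(-rT) = 0.9942664996
Gamma = exp(-qT) * phi(d1) / (S * sigma * sqrt(T)) = 1.0000000000 * 0.0841776670 / (1.0500 * 0.1600 * 0.5000000000) = 1.002115

Answer: Gamma = 1.002115


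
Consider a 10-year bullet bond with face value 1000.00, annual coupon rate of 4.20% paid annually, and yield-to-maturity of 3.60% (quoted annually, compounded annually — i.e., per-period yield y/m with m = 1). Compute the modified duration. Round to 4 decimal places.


Answer: Modified duration = 8.1213

Derivation:
Coupon per period c = face * coupon_rate / m = 42.000000
Periods per year m = 1; per-period yield y/m = 0.036000
Number of cashflows N = 10
Cashflows (t years, CF_t, discount factor 1/(1+y/m)^(m*t), PV):
  t = 1.0000: CF_t = 42.000000, DF = 0.965251, PV = 40.540541
  t = 2.0000: CF_t = 42.000000, DF = 0.931709, PV = 39.131796
  t = 3.0000: CF_t = 42.000000, DF = 0.899333, PV = 37.772004
  t = 4.0000: CF_t = 42.000000, DF = 0.868082, PV = 36.459463
  t = 5.0000: CF_t = 42.000000, DF = 0.837917, PV = 35.192532
  t = 6.0000: CF_t = 42.000000, DF = 0.808801, PV = 33.969625
  t = 7.0000: CF_t = 42.000000, DF = 0.780696, PV = 32.789214
  t = 8.0000: CF_t = 42.000000, DF = 0.753567, PV = 31.649820
  t = 9.0000: CF_t = 42.000000, DF = 0.727381, PV = 30.550019
  t = 10.0000: CF_t = 1042.000000, DF = 0.702106, PV = 731.594050
Price P = sum_t PV_t = 1049.649064
First compute Macaulay numerator sum_t t * PV_t:
  t * PV_t at t = 1.0000: 40.540541
  t * PV_t at t = 2.0000: 78.263592
  t * PV_t at t = 3.0000: 113.316011
  t * PV_t at t = 4.0000: 145.837852
  t * PV_t at t = 5.0000: 175.962660
  t * PV_t at t = 6.0000: 203.817753
  t * PV_t at t = 7.0000: 229.524496
  t * PV_t at t = 8.0000: 253.198562
  t * PV_t at t = 9.0000: 274.950175
  t * PV_t at t = 10.0000: 7315.940502
Macaulay duration D = 8831.352143 / 1049.649064 = 8.413624
Modified duration = D / (1 + y/m) = 8.413624 / (1 + 0.036000) = 8.121258


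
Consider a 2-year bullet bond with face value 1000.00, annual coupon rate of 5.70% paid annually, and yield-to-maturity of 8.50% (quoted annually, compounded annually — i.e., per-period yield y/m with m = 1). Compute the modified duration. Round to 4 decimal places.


Answer: Modified duration = 1.7924

Derivation:
Coupon per period c = face * coupon_rate / m = 57.000000
Periods per year m = 1; per-period yield y/m = 0.085000
Number of cashflows N = 2
Cashflows (t years, CF_t, discount factor 1/(1+y/m)^(m*t), PV):
  t = 1.0000: CF_t = 57.000000, DF = 0.921659, PV = 52.534562
  t = 2.0000: CF_t = 1057.000000, DF = 0.849455, PV = 897.874238
Price P = sum_t PV_t = 950.408800
First compute Macaulay numerator sum_t t * PV_t:
  t * PV_t at t = 1.0000: 52.534562
  t * PV_t at t = 2.0000: 1795.748476
Macaulay duration D = 1848.283039 / 950.408800 = 1.944724
Modified duration = D / (1 + y/m) = 1.944724 / (1 + 0.085000) = 1.792373


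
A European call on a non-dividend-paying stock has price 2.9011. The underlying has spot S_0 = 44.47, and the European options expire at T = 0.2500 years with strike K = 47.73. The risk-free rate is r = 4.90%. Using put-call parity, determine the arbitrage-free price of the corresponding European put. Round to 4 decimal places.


Put-call parity: C - P = S_0 * exp(-qT) - K * exp(-rT).
S_0 * exp(-qT) = 44.4700 * 1.00000000 = 44.47000000
K * exp(-rT) = 47.7300 * 0.98782473 = 47.14887416
P = C - S*exp(-qT) + K*exp(-rT)
P = 2.9011 - 44.47000000 + 47.14887416 = 5.5800

Answer: Put price = 5.5800


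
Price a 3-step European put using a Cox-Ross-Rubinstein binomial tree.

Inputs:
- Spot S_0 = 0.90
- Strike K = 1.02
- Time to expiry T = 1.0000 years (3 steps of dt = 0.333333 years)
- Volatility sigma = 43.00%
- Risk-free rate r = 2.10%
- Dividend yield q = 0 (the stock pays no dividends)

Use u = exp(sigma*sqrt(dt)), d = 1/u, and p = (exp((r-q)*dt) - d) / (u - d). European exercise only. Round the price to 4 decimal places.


dt = T/N = 0.333333
u = exp(sigma*sqrt(dt)) = 1.281794; d = 1/u = 0.780157
p = (exp((r-q)*dt) - d) / (u - d) = 0.452255
Discount per step: exp(-r*dt) = 0.993024
Stock lattice S(k, i) with i counting down-moves:
  k=0: S(0,0) = 0.9000
  k=1: S(1,0) = 1.1536; S(1,1) = 0.7021
  k=2: S(2,0) = 1.4787; S(2,1) = 0.9000; S(2,2) = 0.5478
  k=3: S(3,0) = 1.8954; S(3,1) = 1.1536; S(3,2) = 0.7021; S(3,3) = 0.4274
Terminal payoffs V(N, i) = max(K - S_T, 0):
  V(3,0) = 0.000000; V(3,1) = 0.000000; V(3,2) = 0.317859; V(3,3) = 0.592646
Backward induction: V(k, i) = exp(-r*dt) * [p * V(k+1, i) + (1-p) * V(k+1, i+1)].
  V(2,0) = exp(-r*dt) * [p*0.000000 + (1-p)*0.000000] = 0.000000
  V(2,1) = exp(-r*dt) * [p*0.000000 + (1-p)*0.317859] = 0.172891
  V(2,2) = exp(-r*dt) * [p*0.317859 + (1-p)*0.592646] = 0.465105
  V(1,0) = exp(-r*dt) * [p*0.000000 + (1-p)*0.172891] = 0.094040
  V(1,1) = exp(-r*dt) * [p*0.172891 + (1-p)*0.465105] = 0.330627
  V(0,0) = exp(-r*dt) * [p*0.094040 + (1-p)*0.330627] = 0.222070

Answer: Price = V(0,0) = 0.2221


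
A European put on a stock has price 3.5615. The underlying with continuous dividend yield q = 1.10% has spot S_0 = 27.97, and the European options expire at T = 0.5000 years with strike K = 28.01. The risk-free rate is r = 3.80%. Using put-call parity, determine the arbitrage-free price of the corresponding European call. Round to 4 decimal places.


Answer: Call price = 3.8953

Derivation:
Put-call parity: C - P = S_0 * exp(-qT) - K * exp(-rT).
S_0 * exp(-qT) = 27.9700 * 0.99451510 = 27.81658727
K * exp(-rT) = 28.0100 * 0.98117936 = 27.48283394
C = P + S*exp(-qT) - K*exp(-rT)
C = 3.5615 + 27.81658727 - 27.48283394 = 3.8953


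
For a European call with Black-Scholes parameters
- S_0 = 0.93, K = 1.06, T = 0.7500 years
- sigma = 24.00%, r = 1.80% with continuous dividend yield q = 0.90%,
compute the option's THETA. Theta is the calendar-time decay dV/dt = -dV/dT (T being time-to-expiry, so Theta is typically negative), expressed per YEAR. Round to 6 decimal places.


Answer: Theta = -0.047182

Derivation:
d1 = -0.4931033225; d2 = -0.7009494194
phi(d1) = 0.3532730612; exp(-qT) = 0.9932727301; exp(-rT) = 0.9865907163
Theta = -S*exp(-qT)*phi(d1)*sigma/(2*sqrt(T)) - r*K*exp(-rT)*N(d2) + q*S*exp(-qT)*N(d1)
N(d1) = 0.3109697917; N(d2) = 0.2416672908; sqrt(T) = 0.8660254038
Term 1 = -0.9300 * 0.9932727301 * 0.3532730612 * 0.2400 / (2 * 0.8660254038) = -0.0452181299
Term 2 = -0.0180 * 1.0600 * 0.9865907163 * 0.2416672908 = -0.0045491815
Term 3 = 0.0090 * 0.9300 * 0.9932727301 * 0.3109697917 = 0.0025853073
Theta = -0.0452181299 + (-0.0045491815) + (0.0025853073) = -0.047182


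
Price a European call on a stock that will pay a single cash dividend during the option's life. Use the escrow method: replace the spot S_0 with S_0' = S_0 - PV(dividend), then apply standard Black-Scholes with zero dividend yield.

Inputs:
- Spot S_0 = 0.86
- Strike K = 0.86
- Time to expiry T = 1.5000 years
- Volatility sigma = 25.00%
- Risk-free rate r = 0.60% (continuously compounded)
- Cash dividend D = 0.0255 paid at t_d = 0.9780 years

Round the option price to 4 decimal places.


PV(D) = D * exp(-r * t_d) = 0.0255 * 0.99414918 = 0.02535080
S_0' = S_0 - PV(D) = 0.8600 - 0.02535080 = 0.83464920
d1 = (ln(S_0'/K) + (r + sigma^2/2)*T) / (sigma*sqrt(T)) = 0.08476581
d2 = d1 - sigma*sqrt(T) = -0.22142041
exp(-rT) = 0.99104038
N(d1) = 0.53377621; N(d2) = 0.41238255
C = S_0' * N(d1) - K * exp(-rT) * N(d2) = 0.83464920 * 0.53377621 - 0.8600 * 0.99104038 * 0.41238255 = 0.0940

Answer: Price = 0.0940


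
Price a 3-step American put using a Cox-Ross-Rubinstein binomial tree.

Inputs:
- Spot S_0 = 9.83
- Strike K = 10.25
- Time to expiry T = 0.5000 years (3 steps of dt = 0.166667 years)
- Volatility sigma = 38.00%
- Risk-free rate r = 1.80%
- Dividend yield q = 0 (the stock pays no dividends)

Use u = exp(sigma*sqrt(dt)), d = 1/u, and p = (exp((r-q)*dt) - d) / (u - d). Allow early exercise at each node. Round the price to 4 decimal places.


dt = T/N = 0.166667
u = exp(sigma*sqrt(dt)) = 1.167815; d = 1/u = 0.856300
p = (exp((r-q)*dt) - d) / (u - d) = 0.470939
Discount per step: exp(-r*dt) = 0.997004
Stock lattice S(k, i) with i counting down-moves:
  k=0: S(0,0) = 9.8300
  k=1: S(1,0) = 11.4796; S(1,1) = 8.4174
  k=2: S(2,0) = 13.4061; S(2,1) = 9.8300; S(2,2) = 7.2078
  k=3: S(3,0) = 15.6558; S(3,1) = 11.4796; S(3,2) = 8.4174; S(3,3) = 6.1721
Terminal payoffs V(N, i) = max(K - S_T, 0):
  V(3,0) = 0.000000; V(3,1) = 0.000000; V(3,2) = 1.832570; V(3,3) = 4.077920
Backward induction: V(k, i) = exp(-r*dt) * [p * V(k+1, i) + (1-p) * V(k+1, i+1)]; then take max(V_cont, immediate exercise) for American.
  V(2,0) = exp(-r*dt) * [p*0.000000 + (1-p)*0.000000] = 0.000000; exercise = 0.000000; V(2,0) = max -> 0.000000
  V(2,1) = exp(-r*dt) * [p*0.000000 + (1-p)*1.832570] = 0.966637; exercise = 0.420000; V(2,1) = max -> 0.966637
  V(2,2) = exp(-r*dt) * [p*1.832570 + (1-p)*4.077920] = 3.011450; exercise = 3.042153; V(2,2) = max -> 3.042153
  V(1,0) = exp(-r*dt) * [p*0.000000 + (1-p)*0.966637] = 0.509878; exercise = 0.000000; V(1,0) = max -> 0.509878
  V(1,1) = exp(-r*dt) * [p*0.966637 + (1-p)*3.042153] = 2.058527; exercise = 1.832570; V(1,1) = max -> 2.058527
  V(0,0) = exp(-r*dt) * [p*0.509878 + (1-p)*2.058527] = 1.325227; exercise = 0.420000; V(0,0) = max -> 1.325227

Answer: Price = V(0,0) = 1.3252


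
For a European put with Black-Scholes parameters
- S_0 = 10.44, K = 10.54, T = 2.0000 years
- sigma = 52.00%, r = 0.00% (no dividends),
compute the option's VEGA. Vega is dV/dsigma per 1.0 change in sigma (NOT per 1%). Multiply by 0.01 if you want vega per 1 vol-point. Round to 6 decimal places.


Answer: Vega = 5.530964

Derivation:
d1 = 0.3547324087; d2 = -0.3806586438
phi(d1) = 0.3746151397; exp(-qT) = 1.0000000000; exp(-rT) = 1.0000000000
Vega = S * exp(-qT) * phi(d1) * sqrt(T) = 10.4400 * 1.0000000000 * 0.3746151397 * 1.4142135624 = 5.530964


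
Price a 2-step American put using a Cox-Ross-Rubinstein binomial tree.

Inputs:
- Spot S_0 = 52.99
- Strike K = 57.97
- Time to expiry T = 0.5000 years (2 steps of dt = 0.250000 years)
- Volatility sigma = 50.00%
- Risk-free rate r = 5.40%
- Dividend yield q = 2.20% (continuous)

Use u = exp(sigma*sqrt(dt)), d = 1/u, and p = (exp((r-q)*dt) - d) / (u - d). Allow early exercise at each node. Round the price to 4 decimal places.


Answer: Price = V(0,0) = 10.2027

Derivation:
dt = T/N = 0.250000
u = exp(sigma*sqrt(dt)) = 1.284025; d = 1/u = 0.778801
p = (exp((r-q)*dt) - d) / (u - d) = 0.453722
Discount per step: exp(-r*dt) = 0.986591
Stock lattice S(k, i) with i counting down-moves:
  k=0: S(0,0) = 52.9900
  k=1: S(1,0) = 68.0405; S(1,1) = 41.2687
  k=2: S(2,0) = 87.3657; S(2,1) = 52.9900; S(2,2) = 32.1401
Terminal payoffs V(N, i) = max(K - S_T, 0):
  V(2,0) = 0.000000; V(2,1) = 4.980000; V(2,2) = 25.829940
Backward induction: V(k, i) = exp(-r*dt) * [p * V(k+1, i) + (1-p) * V(k+1, i+1)]; then take max(V_cont, immediate exercise) for American.
  V(1,0) = exp(-r*dt) * [p*0.000000 + (1-p)*4.980000] = 2.683987; exercise = 0.000000; V(1,0) = max -> 2.683987
  V(1,1) = exp(-r*dt) * [p*4.980000 + (1-p)*25.829940] = 16.150365; exercise = 16.701347; V(1,1) = max -> 16.701347
  V(0,0) = exp(-r*dt) * [p*2.683987 + (1-p)*16.701347] = 10.202698; exercise = 4.980000; V(0,0) = max -> 10.202698


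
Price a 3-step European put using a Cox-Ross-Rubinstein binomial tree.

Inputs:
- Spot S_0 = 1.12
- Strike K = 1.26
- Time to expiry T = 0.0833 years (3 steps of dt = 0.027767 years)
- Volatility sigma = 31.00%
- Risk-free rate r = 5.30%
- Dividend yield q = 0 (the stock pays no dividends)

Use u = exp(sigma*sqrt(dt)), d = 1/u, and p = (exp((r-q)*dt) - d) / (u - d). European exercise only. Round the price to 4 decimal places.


dt = T/N = 0.027767
u = exp(sigma*sqrt(dt)) = 1.053014; d = 1/u = 0.949655
p = (exp((r-q)*dt) - d) / (u - d) = 0.501337
Discount per step: exp(-r*dt) = 0.998529
Stock lattice S(k, i) with i counting down-moves:
  k=0: S(0,0) = 1.1200
  k=1: S(1,0) = 1.1794; S(1,1) = 1.0636
  k=2: S(2,0) = 1.2419; S(2,1) = 1.1200; S(2,2) = 1.0101
  k=3: S(3,0) = 1.3077; S(3,1) = 1.1794; S(3,2) = 1.0636; S(3,3) = 0.9592
Terminal payoffs V(N, i) = max(K - S_T, 0):
  V(3,0) = 0.000000; V(3,1) = 0.080625; V(3,2) = 0.196386; V(3,3) = 0.300785
Backward induction: V(k, i) = exp(-r*dt) * [p * V(k+1, i) + (1-p) * V(k+1, i+1)].
  V(2,0) = exp(-r*dt) * [p*0.000000 + (1-p)*0.080625] = 0.040145
  V(2,1) = exp(-r*dt) * [p*0.080625 + (1-p)*0.196386] = 0.138147
  V(2,2) = exp(-r*dt) * [p*0.196386 + (1-p)*0.300785] = 0.248081
  V(1,0) = exp(-r*dt) * [p*0.040145 + (1-p)*0.138147] = 0.088884
  V(1,1) = exp(-r*dt) * [p*0.138147 + (1-p)*0.248081] = 0.192683
  V(0,0) = exp(-r*dt) * [p*0.088884 + (1-p)*0.192683] = 0.140438

Answer: Price = V(0,0) = 0.1404


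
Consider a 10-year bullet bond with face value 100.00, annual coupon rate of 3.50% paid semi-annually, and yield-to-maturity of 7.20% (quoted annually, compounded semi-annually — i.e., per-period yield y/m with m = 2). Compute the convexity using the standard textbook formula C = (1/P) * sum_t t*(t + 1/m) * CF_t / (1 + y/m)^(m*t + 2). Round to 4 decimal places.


Answer: Convexity = 75.2263

Derivation:
Coupon per period c = face * coupon_rate / m = 1.750000
Periods per year m = 2; per-period yield y/m = 0.036000
Number of cashflows N = 20
Cashflows (t years, CF_t, discount factor 1/(1+y/m)^(m*t), PV):
  t = 0.5000: CF_t = 1.750000, DF = 0.965251, PV = 1.689189
  t = 1.0000: CF_t = 1.750000, DF = 0.931709, PV = 1.630491
  t = 1.5000: CF_t = 1.750000, DF = 0.899333, PV = 1.573833
  t = 2.0000: CF_t = 1.750000, DF = 0.868082, PV = 1.519144
  t = 2.5000: CF_t = 1.750000, DF = 0.837917, PV = 1.466355
  t = 3.0000: CF_t = 1.750000, DF = 0.808801, PV = 1.415401
  t = 3.5000: CF_t = 1.750000, DF = 0.780696, PV = 1.366217
  t = 4.0000: CF_t = 1.750000, DF = 0.753567, PV = 1.318743
  t = 4.5000: CF_t = 1.750000, DF = 0.727381, PV = 1.272917
  t = 5.0000: CF_t = 1.750000, DF = 0.702106, PV = 1.228685
  t = 5.5000: CF_t = 1.750000, DF = 0.677708, PV = 1.185989
  t = 6.0000: CF_t = 1.750000, DF = 0.654158, PV = 1.144777
  t = 6.5000: CF_t = 1.750000, DF = 0.631427, PV = 1.104997
  t = 7.0000: CF_t = 1.750000, DF = 0.609486, PV = 1.066600
  t = 7.5000: CF_t = 1.750000, DF = 0.588307, PV = 1.029536
  t = 8.0000: CF_t = 1.750000, DF = 0.567863, PV = 0.993761
  t = 8.5000: CF_t = 1.750000, DF = 0.548131, PV = 0.959229
  t = 9.0000: CF_t = 1.750000, DF = 0.529084, PV = 0.925897
  t = 9.5000: CF_t = 1.750000, DF = 0.510699, PV = 0.893723
  t = 10.0000: CF_t = 101.750000, DF = 0.492952, PV = 50.157896
Price P = sum_t PV_t = 73.943382
Convexity numerator sum_t t*(t + 1/m) * CF_t / (1+y/m)^(m*t + 2):
  t = 0.5000: term = 0.786917
  t = 1.0000: term = 2.278716
  t = 1.5000: term = 4.399066
  t = 2.0000: term = 7.077005
  t = 2.5000: term = 10.246629
  t = 3.0000: term = 13.846796
  t = 3.5000: term = 17.820845
  t = 4.0000: term = 22.116327
  t = 4.5000: term = 26.684757
  t = 5.0000: term = 31.481374
  t = 5.5000: term = 36.464912
  t = 6.0000: term = 41.597390
  t = 6.5000: term = 46.843907
  t = 7.0000: term = 52.172454
  t = 7.5000: term = 57.553728
  t = 8.0000: term = 62.960963
  t = 8.5000: term = 68.369772
  t = 9.0000: term = 73.757987
  t = 9.5000: term = 79.105520
  t = 10.0000: term = 4906.921361
Convexity = (1/P) * sum = 5562.486427 / 73.943382 = 75.226292


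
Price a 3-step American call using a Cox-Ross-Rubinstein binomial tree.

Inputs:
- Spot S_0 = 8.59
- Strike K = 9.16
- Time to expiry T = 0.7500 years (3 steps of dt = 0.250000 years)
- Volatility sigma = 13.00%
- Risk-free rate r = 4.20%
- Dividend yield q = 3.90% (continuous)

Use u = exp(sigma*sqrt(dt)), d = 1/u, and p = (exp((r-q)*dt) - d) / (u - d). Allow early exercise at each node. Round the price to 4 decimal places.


dt = T/N = 0.250000
u = exp(sigma*sqrt(dt)) = 1.067159; d = 1/u = 0.937067
p = (exp((r-q)*dt) - d) / (u - d) = 0.489523
Discount per step: exp(-r*dt) = 0.989555
Stock lattice S(k, i) with i counting down-moves:
  k=0: S(0,0) = 8.5900
  k=1: S(1,0) = 9.1669; S(1,1) = 8.0494
  k=2: S(2,0) = 9.7825; S(2,1) = 8.5900; S(2,2) = 7.5428
  k=3: S(3,0) = 10.4395; S(3,1) = 9.1669; S(3,2) = 8.0494; S(3,3) = 7.0681
Terminal payoffs V(N, i) = max(S_T - K, 0):
  V(3,0) = 1.279521; V(3,1) = 0.006896; V(3,2) = 0.000000; V(3,3) = 0.000000
Backward induction: V(k, i) = exp(-r*dt) * [p * V(k+1, i) + (1-p) * V(k+1, i+1)]; then take max(V_cont, immediate exercise) for American.
  V(2,0) = exp(-r*dt) * [p*1.279521 + (1-p)*0.006896] = 0.623296; exercise = 0.622536; V(2,0) = max -> 0.623296
  V(2,1) = exp(-r*dt) * [p*0.006896 + (1-p)*0.000000] = 0.003341; exercise = 0.000000; V(2,1) = max -> 0.003341
  V(2,2) = exp(-r*dt) * [p*0.000000 + (1-p)*0.000000] = 0.000000; exercise = 0.000000; V(2,2) = max -> 0.000000
  V(1,0) = exp(-r*dt) * [p*0.623296 + (1-p)*0.003341] = 0.303618; exercise = 0.006896; V(1,0) = max -> 0.303618
  V(1,1) = exp(-r*dt) * [p*0.003341 + (1-p)*0.000000] = 0.001618; exercise = 0.000000; V(1,1) = max -> 0.001618
  V(0,0) = exp(-r*dt) * [p*0.303618 + (1-p)*0.001618] = 0.147893; exercise = 0.000000; V(0,0) = max -> 0.147893

Answer: Price = V(0,0) = 0.1479


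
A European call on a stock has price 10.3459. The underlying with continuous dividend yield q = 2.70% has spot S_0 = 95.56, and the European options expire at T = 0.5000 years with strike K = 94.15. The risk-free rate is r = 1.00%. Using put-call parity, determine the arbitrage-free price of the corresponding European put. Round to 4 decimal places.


Put-call parity: C - P = S_0 * exp(-qT) - K * exp(-rT).
S_0 * exp(-qT) = 95.5600 * 0.98659072 = 94.27860885
K * exp(-rT) = 94.1500 * 0.99501248 = 93.68042492
P = C - S*exp(-qT) + K*exp(-rT)
P = 10.3459 - 94.27860885 + 93.68042492 = 9.7477

Answer: Put price = 9.7477


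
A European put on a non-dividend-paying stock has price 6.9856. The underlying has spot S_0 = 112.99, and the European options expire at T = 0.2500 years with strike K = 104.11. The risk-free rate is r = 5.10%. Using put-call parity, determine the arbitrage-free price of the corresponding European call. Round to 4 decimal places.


Put-call parity: C - P = S_0 * exp(-qT) - K * exp(-rT).
S_0 * exp(-qT) = 112.9900 * 1.00000000 = 112.99000000
K * exp(-rT) = 104.1100 * 0.98733094 = 102.79102384
C = P + S*exp(-qT) - K*exp(-rT)
C = 6.9856 + 112.99000000 - 102.79102384 = 17.1846

Answer: Call price = 17.1846


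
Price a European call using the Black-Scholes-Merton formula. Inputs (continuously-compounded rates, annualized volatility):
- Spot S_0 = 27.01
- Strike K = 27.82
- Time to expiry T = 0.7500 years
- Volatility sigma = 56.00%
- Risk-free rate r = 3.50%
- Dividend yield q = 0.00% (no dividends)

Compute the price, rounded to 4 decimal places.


Answer: Price = 5.1391

Derivation:
d1 = (ln(S/K) + (r - q + 0.5*sigma^2) * T) / (sigma * sqrt(T)) = 0.23568671
d2 = d1 - sigma * sqrt(T) = -0.24928751
exp(-rT) = 0.97409154; exp(-qT) = 1.00000000
C = S_0 * exp(-qT) * N(d1) - K * exp(-rT) * N(d2)
N(d1) = 0.59316211; N(d2) = 0.40156919
C = 27.0100 * 1.00000000 * 0.59316211 - 27.8200 * 0.97409154 * 0.40156919 = 5.1391


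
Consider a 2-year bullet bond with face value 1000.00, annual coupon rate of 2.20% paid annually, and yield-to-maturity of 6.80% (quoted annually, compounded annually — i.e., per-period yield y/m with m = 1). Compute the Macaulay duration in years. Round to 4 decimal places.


Answer: Macaulay duration = 1.9775 years

Derivation:
Coupon per period c = face * coupon_rate / m = 22.000000
Periods per year m = 1; per-period yield y/m = 0.068000
Number of cashflows N = 2
Cashflows (t years, CF_t, discount factor 1/(1+y/m)^(m*t), PV):
  t = 1.0000: CF_t = 22.000000, DF = 0.936330, PV = 20.599251
  t = 2.0000: CF_t = 1022.000000, DF = 0.876713, PV = 896.000786
Price P = sum_t PV_t = 916.600036
Macaulay numerator sum_t t * PV_t:
  t * PV_t at t = 1.0000: 20.599251
  t * PV_t at t = 2.0000: 1792.001571
Macaulay duration D = (sum_t t * PV_t) / P = 1812.600822 / 916.600036 = 1.977526


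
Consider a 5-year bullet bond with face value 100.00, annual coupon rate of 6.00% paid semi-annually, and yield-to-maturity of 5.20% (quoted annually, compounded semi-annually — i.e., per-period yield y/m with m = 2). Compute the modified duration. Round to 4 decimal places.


Answer: Modified duration = 4.2937

Derivation:
Coupon per period c = face * coupon_rate / m = 3.000000
Periods per year m = 2; per-period yield y/m = 0.026000
Number of cashflows N = 10
Cashflows (t years, CF_t, discount factor 1/(1+y/m)^(m*t), PV):
  t = 0.5000: CF_t = 3.000000, DF = 0.974659, PV = 2.923977
  t = 1.0000: CF_t = 3.000000, DF = 0.949960, PV = 2.849880
  t = 1.5000: CF_t = 3.000000, DF = 0.925887, PV = 2.777661
  t = 2.0000: CF_t = 3.000000, DF = 0.902424, PV = 2.707272
  t = 2.5000: CF_t = 3.000000, DF = 0.879555, PV = 2.638666
  t = 3.0000: CF_t = 3.000000, DF = 0.857266, PV = 2.571799
  t = 3.5000: CF_t = 3.000000, DF = 0.835542, PV = 2.506627
  t = 4.0000: CF_t = 3.000000, DF = 0.814369, PV = 2.443106
  t = 4.5000: CF_t = 3.000000, DF = 0.793732, PV = 2.381195
  t = 5.0000: CF_t = 103.000000, DF = 0.773618, PV = 79.682622
Price P = sum_t PV_t = 103.482805
First compute Macaulay numerator sum_t t * PV_t:
  t * PV_t at t = 0.5000: 1.461988
  t * PV_t at t = 1.0000: 2.849880
  t * PV_t at t = 1.5000: 4.166491
  t * PV_t at t = 2.0000: 5.414543
  t * PV_t at t = 2.5000: 6.596665
  t * PV_t at t = 3.0000: 7.715398
  t * PV_t at t = 3.5000: 8.773195
  t * PV_t at t = 4.0000: 9.772425
  t * PV_t at t = 4.5000: 10.715379
  t * PV_t at t = 5.0000: 398.413111
Macaulay duration D = 455.879075 / 103.482805 = 4.405361
Modified duration = D / (1 + y/m) = 4.405361 / (1 + 0.026000) = 4.293724


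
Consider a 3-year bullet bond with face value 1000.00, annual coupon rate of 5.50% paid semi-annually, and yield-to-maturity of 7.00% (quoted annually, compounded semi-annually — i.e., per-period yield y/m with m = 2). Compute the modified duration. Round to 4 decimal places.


Coupon per period c = face * coupon_rate / m = 27.500000
Periods per year m = 2; per-period yield y/m = 0.035000
Number of cashflows N = 6
Cashflows (t years, CF_t, discount factor 1/(1+y/m)^(m*t), PV):
  t = 0.5000: CF_t = 27.500000, DF = 0.966184, PV = 26.570048
  t = 1.0000: CF_t = 27.500000, DF = 0.933511, PV = 25.671544
  t = 1.5000: CF_t = 27.500000, DF = 0.901943, PV = 24.803424
  t = 2.0000: CF_t = 27.500000, DF = 0.871442, PV = 23.964661
  t = 2.5000: CF_t = 27.500000, DF = 0.841973, PV = 23.154262
  t = 3.0000: CF_t = 1027.500000, DF = 0.813501, PV = 835.871912
Price P = sum_t PV_t = 960.035852
First compute Macaulay numerator sum_t t * PV_t:
  t * PV_t at t = 0.5000: 13.285024
  t * PV_t at t = 1.0000: 25.671544
  t * PV_t at t = 1.5000: 37.205137
  t * PV_t at t = 2.0000: 47.929323
  t * PV_t at t = 2.5000: 57.885655
  t * PV_t at t = 3.0000: 2507.615736
Macaulay duration D = 2689.592419 / 960.035852 = 2.801554
Modified duration = D / (1 + y/m) = 2.801554 / (1 + 0.035000) = 2.706816

Answer: Modified duration = 2.7068
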